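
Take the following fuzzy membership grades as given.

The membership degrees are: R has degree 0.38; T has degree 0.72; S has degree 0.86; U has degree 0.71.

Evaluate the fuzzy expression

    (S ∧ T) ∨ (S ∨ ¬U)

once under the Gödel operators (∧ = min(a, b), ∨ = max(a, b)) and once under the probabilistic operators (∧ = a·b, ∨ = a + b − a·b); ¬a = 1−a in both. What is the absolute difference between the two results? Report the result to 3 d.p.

0.102

Under Gödel:
  S ∧ T = min(a, b) on (0.86, 0.72) = 0.72
  ¬U = 1 − 0.71 = 0.29
  S ∨ ¬U = max(a, b) on (0.86, 0.29) = 0.86
  (S ∧ T) ∨ (S ∨ ¬U) = max(a, b) on (0.72, 0.86) = 0.86
  → value = 0.8600
Under probabilistic:
  S ∧ T = a·b on (0.8600, 0.7200) = 0.6192
  ¬U = 1 − 0.7100 = 0.2900
  S ∨ ¬U = a + b − a·b on (0.8600, 0.2900) = 0.9006
  (S ∧ T) ∨ (S ∨ ¬U) = a + b − a·b on (0.6192, 0.9006) = 0.9621
  → value = 0.9621
|0.8600 − 0.9621| = 0.102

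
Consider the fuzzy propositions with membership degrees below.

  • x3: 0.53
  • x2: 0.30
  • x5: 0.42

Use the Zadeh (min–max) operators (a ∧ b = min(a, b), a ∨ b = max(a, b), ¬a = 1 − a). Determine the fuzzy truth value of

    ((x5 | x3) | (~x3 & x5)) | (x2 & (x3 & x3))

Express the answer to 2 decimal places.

0.53

x5 | x3 = max(a, b) on (0.42, 0.53) = 0.53
~x3 = 1 − 0.53 = 0.47
~x3 & x5 = min(a, b) on (0.47, 0.42) = 0.42
(x5 | x3) | (~x3 & x5) = max(a, b) on (0.53, 0.42) = 0.53
x3 & x3 = min(a, b) on (0.53, 0.53) = 0.53
x2 & (x3 & x3) = min(a, b) on (0.30, 0.53) = 0.30
((x5 | x3) | (~x3 & x5)) | (x2 & (x3 & x3)) = max(a, b) on (0.53, 0.30) = 0.53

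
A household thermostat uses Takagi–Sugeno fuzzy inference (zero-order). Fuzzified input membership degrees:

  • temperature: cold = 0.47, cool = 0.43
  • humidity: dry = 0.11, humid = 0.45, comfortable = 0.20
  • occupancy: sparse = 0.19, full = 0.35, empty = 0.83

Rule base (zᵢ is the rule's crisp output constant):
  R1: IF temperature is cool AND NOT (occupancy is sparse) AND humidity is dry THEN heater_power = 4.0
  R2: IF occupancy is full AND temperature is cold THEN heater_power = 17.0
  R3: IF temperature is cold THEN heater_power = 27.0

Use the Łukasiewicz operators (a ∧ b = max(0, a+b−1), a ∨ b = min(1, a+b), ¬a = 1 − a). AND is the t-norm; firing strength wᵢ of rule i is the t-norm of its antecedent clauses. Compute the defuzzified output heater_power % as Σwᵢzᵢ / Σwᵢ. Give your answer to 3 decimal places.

27.000

R1 (z=4.0): cool=0.43, ¬sparse=1−0.19=0.81, dry=0.11; AND[max(0, a+b−1)] → w = 0.00
R2 (z=17.0): full=0.35, cold=0.47; AND[max(0, a+b−1)] → w = 0.00
R3 (z=27.0): cold=0.47 → w = 0.47
Weighted average = (0.00·4.0 + 0.00·17.0 + 0.47·27.0) / (0.00 + 0.00 + 0.47)
  = 12.6900 / 0.4700 = 27.000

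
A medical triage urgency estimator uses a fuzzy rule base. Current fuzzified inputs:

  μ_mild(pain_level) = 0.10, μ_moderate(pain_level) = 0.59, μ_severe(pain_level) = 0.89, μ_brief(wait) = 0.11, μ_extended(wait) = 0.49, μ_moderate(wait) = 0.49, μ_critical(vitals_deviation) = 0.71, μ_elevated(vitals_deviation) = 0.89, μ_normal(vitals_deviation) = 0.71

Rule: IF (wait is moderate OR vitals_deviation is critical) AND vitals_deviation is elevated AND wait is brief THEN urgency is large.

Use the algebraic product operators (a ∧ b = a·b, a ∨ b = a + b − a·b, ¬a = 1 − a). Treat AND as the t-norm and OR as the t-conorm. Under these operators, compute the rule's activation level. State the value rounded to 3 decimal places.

firing strength: (moderate=0.49 OR critical=0.71) = 0.8521; AND[a·b] with elevated=0.89, brief=0.11 → w = 0.0834

0.083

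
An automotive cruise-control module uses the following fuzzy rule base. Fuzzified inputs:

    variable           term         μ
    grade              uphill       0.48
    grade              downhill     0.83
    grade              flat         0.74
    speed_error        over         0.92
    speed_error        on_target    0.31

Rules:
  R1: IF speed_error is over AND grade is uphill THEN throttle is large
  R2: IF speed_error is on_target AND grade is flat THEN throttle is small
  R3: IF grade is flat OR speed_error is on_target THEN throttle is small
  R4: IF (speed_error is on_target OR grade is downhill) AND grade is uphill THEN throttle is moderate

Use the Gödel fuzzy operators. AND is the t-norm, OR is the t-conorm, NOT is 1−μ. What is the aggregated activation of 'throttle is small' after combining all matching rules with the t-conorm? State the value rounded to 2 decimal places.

0.74

R1: over=0.92, uphill=0.48; AND[min(a, b)] → w = 0.48
R2: on_target=0.31, flat=0.74; AND[min(a, b)] → w = 0.31
R3: flat=0.74, on_target=0.31; OR[max(a, b)] → w = 0.74
R4: (on_target=0.31 OR downhill=0.83) = 0.83; AND[min(a, b)] with uphill=0.48 → w = 0.48
Rules with consequent 'small': {R2, R3} → strengths 0.31, 0.74
Aggregate via t-conorm [max(a, b)]: 0.74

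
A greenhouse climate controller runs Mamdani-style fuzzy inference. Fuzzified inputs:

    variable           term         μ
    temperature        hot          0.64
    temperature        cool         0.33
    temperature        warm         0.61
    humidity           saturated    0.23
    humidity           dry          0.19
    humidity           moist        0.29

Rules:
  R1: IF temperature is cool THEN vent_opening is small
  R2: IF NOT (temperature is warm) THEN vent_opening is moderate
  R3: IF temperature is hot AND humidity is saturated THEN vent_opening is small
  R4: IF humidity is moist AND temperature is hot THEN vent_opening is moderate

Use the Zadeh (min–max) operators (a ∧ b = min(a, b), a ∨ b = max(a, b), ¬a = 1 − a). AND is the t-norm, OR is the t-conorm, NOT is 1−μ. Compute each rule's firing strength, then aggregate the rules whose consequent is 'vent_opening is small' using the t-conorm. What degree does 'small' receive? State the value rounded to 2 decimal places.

0.33

R1: cool=0.33 → w = 0.33
R2: ¬warm=1−0.61=0.39 → w = 0.39
R3: hot=0.64, saturated=0.23; AND[min(a, b)] → w = 0.23
R4: moist=0.29, hot=0.64; AND[min(a, b)] → w = 0.29
Rules with consequent 'small': {R1, R3} → strengths 0.33, 0.23
Aggregate via t-conorm [max(a, b)]: 0.33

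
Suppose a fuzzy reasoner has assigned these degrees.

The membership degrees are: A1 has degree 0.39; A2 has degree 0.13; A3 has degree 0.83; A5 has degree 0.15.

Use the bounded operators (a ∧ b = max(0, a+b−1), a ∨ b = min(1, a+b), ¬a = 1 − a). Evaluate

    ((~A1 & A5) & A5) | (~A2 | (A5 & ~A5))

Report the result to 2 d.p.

0.87

~A1 = 1 − 0.39 = 0.61
~A1 & A5 = max(0, a+b−1) on (0.61, 0.15) = 0.00
(~A1 & A5) & A5 = max(0, a+b−1) on (0.00, 0.15) = 0.00
~A2 = 1 − 0.13 = 0.87
~A5 = 1 − 0.15 = 0.85
A5 & ~A5 = max(0, a+b−1) on (0.15, 0.85) = 0.00
~A2 | (A5 & ~A5) = min(1, a+b) on (0.87, 0.00) = 0.87
((~A1 & A5) & A5) | (~A2 | (A5 & ~A5)) = min(1, a+b) on (0.00, 0.87) = 0.87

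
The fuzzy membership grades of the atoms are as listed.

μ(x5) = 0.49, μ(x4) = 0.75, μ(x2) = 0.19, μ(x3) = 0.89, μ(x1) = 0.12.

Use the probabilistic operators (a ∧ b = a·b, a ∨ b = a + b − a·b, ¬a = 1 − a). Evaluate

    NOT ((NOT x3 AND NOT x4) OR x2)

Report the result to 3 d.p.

NOT x3 = 1 − 0.8900 = 0.1100
NOT x4 = 1 − 0.7500 = 0.2500
NOT x3 AND NOT x4 = a·b on (0.1100, 0.2500) = 0.0275
(NOT x3 AND NOT x4) OR x2 = a + b − a·b on (0.0275, 0.1900) = 0.2123
NOT ((NOT x3 AND NOT x4) OR x2) = 1 − 0.2123 = 0.7877

0.788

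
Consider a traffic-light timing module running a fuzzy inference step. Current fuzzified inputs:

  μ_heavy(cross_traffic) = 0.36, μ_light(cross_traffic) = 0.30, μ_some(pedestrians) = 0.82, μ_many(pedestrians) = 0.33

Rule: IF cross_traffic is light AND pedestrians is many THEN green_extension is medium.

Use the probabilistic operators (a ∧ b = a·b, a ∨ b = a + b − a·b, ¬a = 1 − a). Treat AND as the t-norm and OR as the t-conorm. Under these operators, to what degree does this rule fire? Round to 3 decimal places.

0.099

firing strength: light=0.30, many=0.33; AND[a·b] → w = 0.0990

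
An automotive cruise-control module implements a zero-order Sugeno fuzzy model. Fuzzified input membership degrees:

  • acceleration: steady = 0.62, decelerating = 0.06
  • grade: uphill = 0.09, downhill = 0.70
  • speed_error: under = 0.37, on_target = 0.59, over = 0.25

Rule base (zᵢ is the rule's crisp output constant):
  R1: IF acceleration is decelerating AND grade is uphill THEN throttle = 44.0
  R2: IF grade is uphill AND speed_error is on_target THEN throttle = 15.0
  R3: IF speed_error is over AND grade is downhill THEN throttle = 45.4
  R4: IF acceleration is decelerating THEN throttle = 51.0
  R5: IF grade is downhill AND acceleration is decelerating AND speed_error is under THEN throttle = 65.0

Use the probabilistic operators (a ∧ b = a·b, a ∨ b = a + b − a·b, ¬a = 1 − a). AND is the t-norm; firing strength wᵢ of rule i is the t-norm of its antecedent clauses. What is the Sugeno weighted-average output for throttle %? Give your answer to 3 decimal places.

42.225

R1 (z=44.0): decelerating=0.06, uphill=0.09; AND[a·b] → w = 0.0054
R2 (z=15.0): uphill=0.09, on_target=0.59; AND[a·b] → w = 0.0531
R3 (z=45.4): over=0.25, downhill=0.70; AND[a·b] → w = 0.1750
R4 (z=51.0): decelerating=0.06 → w = 0.0600
R5 (z=65.0): downhill=0.70, decelerating=0.06, under=0.37; AND[a·b] → w = 0.0155
Weighted average = (0.0054·44.0 + 0.0531·15.0 + 0.1750·45.4 + 0.0600·51.0 + 0.0155·65.0) / (0.0054 + 0.0531 + 0.1750 + 0.0600 + 0.0155)
  = 13.0492 / 0.3090 = 42.225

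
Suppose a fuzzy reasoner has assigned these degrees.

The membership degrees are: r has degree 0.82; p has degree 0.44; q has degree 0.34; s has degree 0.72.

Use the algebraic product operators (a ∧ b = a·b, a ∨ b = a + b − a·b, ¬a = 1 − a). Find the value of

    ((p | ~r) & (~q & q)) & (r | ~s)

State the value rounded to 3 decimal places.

0.106

~r = 1 − 0.8200 = 0.1800
p | ~r = a + b − a·b on (0.4400, 0.1800) = 0.5408
~q = 1 − 0.3400 = 0.6600
~q & q = a·b on (0.6600, 0.3400) = 0.2244
(p | ~r) & (~q & q) = a·b on (0.5408, 0.2244) = 0.1214
~s = 1 − 0.7200 = 0.2800
r | ~s = a + b − a·b on (0.8200, 0.2800) = 0.8704
((p | ~r) & (~q & q)) & (r | ~s) = a·b on (0.1214, 0.8704) = 0.1056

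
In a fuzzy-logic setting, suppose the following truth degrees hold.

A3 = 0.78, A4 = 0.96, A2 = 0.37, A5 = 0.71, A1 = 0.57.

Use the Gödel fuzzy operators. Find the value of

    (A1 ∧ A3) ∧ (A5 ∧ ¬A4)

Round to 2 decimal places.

A1 ∧ A3 = min(a, b) on (0.57, 0.78) = 0.57
¬A4 = 1 − 0.96 = 0.04
A5 ∧ ¬A4 = min(a, b) on (0.71, 0.04) = 0.04
(A1 ∧ A3) ∧ (A5 ∧ ¬A4) = min(a, b) on (0.57, 0.04) = 0.04

0.04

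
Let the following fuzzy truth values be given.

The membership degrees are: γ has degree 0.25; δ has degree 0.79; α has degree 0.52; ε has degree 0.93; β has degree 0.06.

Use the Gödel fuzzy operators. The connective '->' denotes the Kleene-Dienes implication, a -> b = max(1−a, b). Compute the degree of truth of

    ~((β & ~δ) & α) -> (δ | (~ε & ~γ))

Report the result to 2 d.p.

~δ = 1 − 0.79 = 0.21
β & ~δ = min(a, b) on (0.06, 0.21) = 0.06
(β & ~δ) & α = min(a, b) on (0.06, 0.52) = 0.06
~((β & ~δ) & α) = 1 − 0.06 = 0.94
~ε = 1 − 0.93 = 0.07
~γ = 1 − 0.25 = 0.75
~ε & ~γ = min(a, b) on (0.07, 0.75) = 0.07
δ | (~ε & ~γ) = max(a, b) on (0.79, 0.07) = 0.79
~((β & ~δ) & α) -> (δ | (~ε & ~γ))  [Kleene-Dienes: max(1−a, b)] with a=0.94, b=0.79 → 0.79

0.79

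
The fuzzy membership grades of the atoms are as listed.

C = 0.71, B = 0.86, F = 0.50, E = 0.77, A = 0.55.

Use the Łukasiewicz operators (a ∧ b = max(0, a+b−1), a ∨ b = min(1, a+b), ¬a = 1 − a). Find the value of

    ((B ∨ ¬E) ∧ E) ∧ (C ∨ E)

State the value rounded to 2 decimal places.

¬E = 1 − 0.77 = 0.23
B ∨ ¬E = min(1, a+b) on (0.86, 0.23) = 1.00
(B ∨ ¬E) ∧ E = max(0, a+b−1) on (1.00, 0.77) = 0.77
C ∨ E = min(1, a+b) on (0.71, 0.77) = 1.00
((B ∨ ¬E) ∧ E) ∧ (C ∨ E) = max(0, a+b−1) on (0.77, 1.00) = 0.77

0.77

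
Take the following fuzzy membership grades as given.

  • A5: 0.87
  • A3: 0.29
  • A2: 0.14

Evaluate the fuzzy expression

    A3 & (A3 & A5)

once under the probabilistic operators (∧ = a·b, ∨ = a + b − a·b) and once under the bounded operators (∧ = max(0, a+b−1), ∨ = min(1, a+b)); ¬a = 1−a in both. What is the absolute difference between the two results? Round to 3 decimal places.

Under probabilistic:
  A3 & A5 = a·b on (0.2900, 0.8700) = 0.2523
  A3 & (A3 & A5) = a·b on (0.2900, 0.2523) = 0.0732
  → value = 0.0732
Under bounded:
  A3 & A5 = max(0, a+b−1) on (0.29, 0.87) = 0.16
  A3 & (A3 & A5) = max(0, a+b−1) on (0.29, 0.16) = 0.00
  → value = 0.0000
|0.0732 − 0.0000| = 0.073

0.073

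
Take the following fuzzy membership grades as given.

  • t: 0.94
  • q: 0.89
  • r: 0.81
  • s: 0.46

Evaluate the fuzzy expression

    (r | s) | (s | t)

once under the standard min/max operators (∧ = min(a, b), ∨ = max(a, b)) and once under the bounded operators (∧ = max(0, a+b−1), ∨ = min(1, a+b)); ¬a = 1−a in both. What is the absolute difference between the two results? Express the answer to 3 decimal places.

Under standard min/max:
  r | s = max(a, b) on (0.81, 0.46) = 0.81
  s | t = max(a, b) on (0.46, 0.94) = 0.94
  (r | s) | (s | t) = max(a, b) on (0.81, 0.94) = 0.94
  → value = 0.9400
Under bounded:
  r | s = min(1, a+b) on (0.81, 0.46) = 1.00
  s | t = min(1, a+b) on (0.46, 0.94) = 1.00
  (r | s) | (s | t) = min(1, a+b) on (1.00, 1.00) = 1.00
  → value = 1.0000
|0.9400 − 1.0000| = 0.060

0.060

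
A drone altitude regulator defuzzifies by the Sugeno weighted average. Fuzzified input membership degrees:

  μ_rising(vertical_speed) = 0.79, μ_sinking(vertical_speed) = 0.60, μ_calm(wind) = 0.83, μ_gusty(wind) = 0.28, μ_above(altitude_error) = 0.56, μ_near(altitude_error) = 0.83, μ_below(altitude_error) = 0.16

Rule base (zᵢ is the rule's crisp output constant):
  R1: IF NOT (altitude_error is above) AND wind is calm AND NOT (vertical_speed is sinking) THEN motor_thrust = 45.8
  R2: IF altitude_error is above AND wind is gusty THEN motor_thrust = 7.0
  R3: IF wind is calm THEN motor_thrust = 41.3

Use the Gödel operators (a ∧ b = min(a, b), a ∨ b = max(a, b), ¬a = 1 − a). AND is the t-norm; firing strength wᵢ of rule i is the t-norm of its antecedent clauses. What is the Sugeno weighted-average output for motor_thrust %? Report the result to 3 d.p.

36.132

R1 (z=45.8): ¬above=1−0.56=0.44, calm=0.83, ¬sinking=1−0.60=0.40; AND[min(a, b)] → w = 0.40
R2 (z=7.0): above=0.56, gusty=0.28; AND[min(a, b)] → w = 0.28
R3 (z=41.3): calm=0.83 → w = 0.83
Weighted average = (0.40·45.8 + 0.28·7.0 + 0.83·41.3) / (0.40 + 0.28 + 0.83)
  = 54.5590 / 1.5100 = 36.132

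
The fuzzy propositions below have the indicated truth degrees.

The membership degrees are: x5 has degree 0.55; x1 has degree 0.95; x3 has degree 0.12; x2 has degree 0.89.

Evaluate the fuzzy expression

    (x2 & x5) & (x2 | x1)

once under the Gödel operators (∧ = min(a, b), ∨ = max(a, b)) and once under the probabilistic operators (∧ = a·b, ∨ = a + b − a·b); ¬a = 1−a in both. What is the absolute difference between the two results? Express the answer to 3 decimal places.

Under Gödel:
  x2 & x5 = min(a, b) on (0.89, 0.55) = 0.55
  x2 | x1 = max(a, b) on (0.89, 0.95) = 0.95
  (x2 & x5) & (x2 | x1) = min(a, b) on (0.55, 0.95) = 0.55
  → value = 0.5500
Under probabilistic:
  x2 & x5 = a·b on (0.8900, 0.5500) = 0.4895
  x2 | x1 = a + b − a·b on (0.8900, 0.9500) = 0.9945
  (x2 & x5) & (x2 | x1) = a·b on (0.4895, 0.9945) = 0.4868
  → value = 0.4868
|0.5500 − 0.4868| = 0.063

0.063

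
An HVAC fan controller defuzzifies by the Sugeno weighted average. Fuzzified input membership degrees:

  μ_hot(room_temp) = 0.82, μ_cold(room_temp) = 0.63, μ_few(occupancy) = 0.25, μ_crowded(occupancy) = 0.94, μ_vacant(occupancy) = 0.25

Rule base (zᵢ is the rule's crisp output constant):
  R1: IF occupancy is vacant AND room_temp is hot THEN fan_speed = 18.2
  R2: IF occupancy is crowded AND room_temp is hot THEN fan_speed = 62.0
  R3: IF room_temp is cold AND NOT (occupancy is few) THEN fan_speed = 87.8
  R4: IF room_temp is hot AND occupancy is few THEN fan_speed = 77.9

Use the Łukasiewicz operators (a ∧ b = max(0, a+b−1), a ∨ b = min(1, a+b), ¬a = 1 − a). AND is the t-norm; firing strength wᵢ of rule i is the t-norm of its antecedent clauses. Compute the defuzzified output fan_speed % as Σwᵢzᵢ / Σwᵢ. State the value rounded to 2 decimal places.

68.13

R1 (z=18.2): vacant=0.25, hot=0.82; AND[max(0, a+b−1)] → w = 0.07
R2 (z=62.0): crowded=0.94, hot=0.82; AND[max(0, a+b−1)] → w = 0.76
R3 (z=87.8): cold=0.63, ¬few=1−0.25=0.75; AND[max(0, a+b−1)] → w = 0.38
R4 (z=77.9): hot=0.82, few=0.25; AND[max(0, a+b−1)] → w = 0.07
Weighted average = (0.07·18.2 + 0.76·62.0 + 0.38·87.8 + 0.07·77.9) / (0.07 + 0.76 + 0.38 + 0.07)
  = 87.2110 / 1.2800 = 68.13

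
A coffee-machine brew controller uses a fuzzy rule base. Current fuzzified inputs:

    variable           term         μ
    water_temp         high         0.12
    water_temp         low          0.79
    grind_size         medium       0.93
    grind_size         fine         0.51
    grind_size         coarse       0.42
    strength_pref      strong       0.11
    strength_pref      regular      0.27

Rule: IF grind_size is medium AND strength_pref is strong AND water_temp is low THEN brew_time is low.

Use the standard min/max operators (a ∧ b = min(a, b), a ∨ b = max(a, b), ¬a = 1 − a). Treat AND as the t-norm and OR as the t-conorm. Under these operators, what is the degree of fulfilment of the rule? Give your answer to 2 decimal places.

0.11

firing strength: medium=0.93, strong=0.11, low=0.79; AND[min(a, b)] → w = 0.11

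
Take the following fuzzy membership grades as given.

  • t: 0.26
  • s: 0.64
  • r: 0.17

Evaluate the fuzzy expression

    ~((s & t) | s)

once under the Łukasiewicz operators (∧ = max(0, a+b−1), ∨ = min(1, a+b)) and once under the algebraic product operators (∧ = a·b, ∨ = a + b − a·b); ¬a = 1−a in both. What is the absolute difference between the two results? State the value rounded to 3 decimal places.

0.060

Under Łukasiewicz:
  s & t = max(0, a+b−1) on (0.64, 0.26) = 0.00
  (s & t) | s = min(1, a+b) on (0.00, 0.64) = 0.64
  ~((s & t) | s) = 1 − 0.64 = 0.36
  → value = 0.3600
Under algebraic product:
  s & t = a·b on (0.6400, 0.2600) = 0.1664
  (s & t) | s = a + b − a·b on (0.1664, 0.6400) = 0.6999
  ~((s & t) | s) = 1 − 0.6999 = 0.3001
  → value = 0.3001
|0.3600 − 0.3001| = 0.060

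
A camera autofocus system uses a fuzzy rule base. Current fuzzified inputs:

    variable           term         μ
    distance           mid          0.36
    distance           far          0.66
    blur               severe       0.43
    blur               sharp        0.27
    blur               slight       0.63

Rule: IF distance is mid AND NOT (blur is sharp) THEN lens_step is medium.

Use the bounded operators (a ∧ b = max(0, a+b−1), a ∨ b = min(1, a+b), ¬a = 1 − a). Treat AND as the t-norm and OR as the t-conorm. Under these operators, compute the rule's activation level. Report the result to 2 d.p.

0.09

firing strength: mid=0.36, ¬sharp=1−0.27=0.73; AND[max(0, a+b−1)] → w = 0.09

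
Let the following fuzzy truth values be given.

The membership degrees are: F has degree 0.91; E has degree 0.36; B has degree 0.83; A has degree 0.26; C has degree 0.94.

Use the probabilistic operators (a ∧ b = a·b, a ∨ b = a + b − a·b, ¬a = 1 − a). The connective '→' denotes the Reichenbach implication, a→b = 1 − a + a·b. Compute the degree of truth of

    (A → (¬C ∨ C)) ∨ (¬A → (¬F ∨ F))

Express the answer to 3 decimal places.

0.999

¬C = 1 − 0.9400 = 0.0600
¬C ∨ C = a + b − a·b on (0.0600, 0.9400) = 0.9436
A → (¬C ∨ C)  [Reichenbach: 1 − a + a·b] with a=0.2600, b=0.9436 → 0.9853
¬A = 1 − 0.2600 = 0.7400
¬F = 1 − 0.9100 = 0.0900
¬F ∨ F = a + b − a·b on (0.0900, 0.9100) = 0.9181
¬A → (¬F ∨ F)  [Reichenbach: 1 − a + a·b] with a=0.7400, b=0.9181 → 0.9394
(A → (¬C ∨ C)) ∨ (¬A → (¬F ∨ F)) = a + b − a·b on (0.9853, 0.9394) = 0.9991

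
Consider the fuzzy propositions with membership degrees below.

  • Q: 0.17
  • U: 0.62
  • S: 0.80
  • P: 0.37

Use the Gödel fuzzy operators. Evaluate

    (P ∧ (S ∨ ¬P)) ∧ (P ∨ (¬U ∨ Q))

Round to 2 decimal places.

0.37

¬P = 1 − 0.37 = 0.63
S ∨ ¬P = max(a, b) on (0.80, 0.63) = 0.80
P ∧ (S ∨ ¬P) = min(a, b) on (0.37, 0.80) = 0.37
¬U = 1 − 0.62 = 0.38
¬U ∨ Q = max(a, b) on (0.38, 0.17) = 0.38
P ∨ (¬U ∨ Q) = max(a, b) on (0.37, 0.38) = 0.38
(P ∧ (S ∨ ¬P)) ∧ (P ∨ (¬U ∨ Q)) = min(a, b) on (0.37, 0.38) = 0.37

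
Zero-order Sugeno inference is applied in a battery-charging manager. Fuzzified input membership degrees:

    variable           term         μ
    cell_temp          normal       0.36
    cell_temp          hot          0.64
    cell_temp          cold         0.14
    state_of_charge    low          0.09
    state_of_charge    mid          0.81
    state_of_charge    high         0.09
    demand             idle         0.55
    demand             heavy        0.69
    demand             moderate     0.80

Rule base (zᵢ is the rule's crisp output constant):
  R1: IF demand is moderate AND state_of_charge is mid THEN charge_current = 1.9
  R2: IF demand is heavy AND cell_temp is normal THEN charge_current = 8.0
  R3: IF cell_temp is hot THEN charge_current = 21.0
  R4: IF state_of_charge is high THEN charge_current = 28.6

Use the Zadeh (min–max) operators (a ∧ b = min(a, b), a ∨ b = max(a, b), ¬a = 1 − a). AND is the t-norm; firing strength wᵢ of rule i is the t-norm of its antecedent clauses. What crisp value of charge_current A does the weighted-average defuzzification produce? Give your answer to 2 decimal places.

10.80

R1 (z=1.9): moderate=0.80, mid=0.81; AND[min(a, b)] → w = 0.80
R2 (z=8.0): heavy=0.69, normal=0.36; AND[min(a, b)] → w = 0.36
R3 (z=21.0): hot=0.64 → w = 0.64
R4 (z=28.6): high=0.09 → w = 0.09
Weighted average = (0.80·1.9 + 0.36·8.0 + 0.64·21.0 + 0.09·28.6) / (0.80 + 0.36 + 0.64 + 0.09)
  = 20.4140 / 1.8900 = 10.80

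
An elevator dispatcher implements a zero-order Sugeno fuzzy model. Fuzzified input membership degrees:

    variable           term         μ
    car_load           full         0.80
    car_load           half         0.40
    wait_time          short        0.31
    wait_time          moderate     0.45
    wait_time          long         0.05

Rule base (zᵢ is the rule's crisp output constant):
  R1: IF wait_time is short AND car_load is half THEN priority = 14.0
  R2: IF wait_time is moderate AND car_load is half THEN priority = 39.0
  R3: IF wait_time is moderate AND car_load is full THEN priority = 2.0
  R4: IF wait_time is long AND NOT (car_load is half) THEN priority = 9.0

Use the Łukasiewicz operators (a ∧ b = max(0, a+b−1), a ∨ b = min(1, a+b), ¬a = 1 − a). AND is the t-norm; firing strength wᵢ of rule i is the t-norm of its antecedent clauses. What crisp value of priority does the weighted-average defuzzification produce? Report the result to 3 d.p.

R1 (z=14.0): short=0.31, half=0.40; AND[max(0, a+b−1)] → w = 0.00
R2 (z=39.0): moderate=0.45, half=0.40; AND[max(0, a+b−1)] → w = 0.00
R3 (z=2.0): moderate=0.45, full=0.80; AND[max(0, a+b−1)] → w = 0.25
R4 (z=9.0): long=0.05, ¬half=1−0.40=0.60; AND[max(0, a+b−1)] → w = 0.00
Weighted average = (0.00·14.0 + 0.00·39.0 + 0.25·2.0 + 0.00·9.0) / (0.00 + 0.00 + 0.25 + 0.00)
  = 0.5000 / 0.2500 = 2.000

2.000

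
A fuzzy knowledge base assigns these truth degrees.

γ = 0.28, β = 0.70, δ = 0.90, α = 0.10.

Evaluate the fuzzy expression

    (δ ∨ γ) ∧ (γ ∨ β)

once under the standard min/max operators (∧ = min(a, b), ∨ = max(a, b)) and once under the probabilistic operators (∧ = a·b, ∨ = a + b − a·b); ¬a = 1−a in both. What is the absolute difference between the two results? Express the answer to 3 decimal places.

Under standard min/max:
  δ ∨ γ = max(a, b) on (0.90, 0.28) = 0.90
  γ ∨ β = max(a, b) on (0.28, 0.70) = 0.70
  (δ ∨ γ) ∧ (γ ∨ β) = min(a, b) on (0.90, 0.70) = 0.70
  → value = 0.7000
Under probabilistic:
  δ ∨ γ = a + b − a·b on (0.9000, 0.2800) = 0.9280
  γ ∨ β = a + b − a·b on (0.2800, 0.7000) = 0.7840
  (δ ∨ γ) ∧ (γ ∨ β) = a·b on (0.9280, 0.7840) = 0.7276
  → value = 0.7276
|0.7000 − 0.7276| = 0.028

0.028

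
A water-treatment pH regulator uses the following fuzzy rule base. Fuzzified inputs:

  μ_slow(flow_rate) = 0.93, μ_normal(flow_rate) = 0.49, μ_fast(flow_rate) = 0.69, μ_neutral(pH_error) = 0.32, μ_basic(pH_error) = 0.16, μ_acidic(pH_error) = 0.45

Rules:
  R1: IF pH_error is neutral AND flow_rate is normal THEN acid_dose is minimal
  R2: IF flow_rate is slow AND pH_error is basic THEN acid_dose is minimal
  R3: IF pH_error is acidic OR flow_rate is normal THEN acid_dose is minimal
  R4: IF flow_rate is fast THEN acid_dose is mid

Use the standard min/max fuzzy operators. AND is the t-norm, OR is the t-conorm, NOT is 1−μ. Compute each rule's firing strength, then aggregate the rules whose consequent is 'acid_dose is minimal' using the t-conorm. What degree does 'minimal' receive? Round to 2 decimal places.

0.49

R1: neutral=0.32, normal=0.49; AND[min(a, b)] → w = 0.32
R2: slow=0.93, basic=0.16; AND[min(a, b)] → w = 0.16
R3: acidic=0.45, normal=0.49; OR[max(a, b)] → w = 0.49
R4: fast=0.69 → w = 0.69
Rules with consequent 'minimal': {R1, R2, R3} → strengths 0.32, 0.16, 0.49
Aggregate via t-conorm [max(a, b)]: 0.49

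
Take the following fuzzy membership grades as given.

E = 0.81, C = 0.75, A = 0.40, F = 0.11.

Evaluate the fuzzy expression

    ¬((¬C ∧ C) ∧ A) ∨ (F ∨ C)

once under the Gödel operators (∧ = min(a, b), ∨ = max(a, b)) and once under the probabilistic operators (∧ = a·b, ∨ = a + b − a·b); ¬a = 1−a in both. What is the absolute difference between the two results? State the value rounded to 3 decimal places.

Under Gödel:
  ¬C = 1 − 0.75 = 0.25
  ¬C ∧ C = min(a, b) on (0.25, 0.75) = 0.25
  (¬C ∧ C) ∧ A = min(a, b) on (0.25, 0.40) = 0.25
  ¬((¬C ∧ C) ∧ A) = 1 − 0.25 = 0.75
  F ∨ C = max(a, b) on (0.11, 0.75) = 0.75
  ¬((¬C ∧ C) ∧ A) ∨ (F ∨ C) = max(a, b) on (0.75, 0.75) = 0.75
  → value = 0.7500
Under probabilistic:
  ¬C = 1 − 0.7500 = 0.2500
  ¬C ∧ C = a·b on (0.2500, 0.7500) = 0.1875
  (¬C ∧ C) ∧ A = a·b on (0.1875, 0.4000) = 0.0750
  ¬((¬C ∧ C) ∧ A) = 1 − 0.0750 = 0.9250
  F ∨ C = a + b − a·b on (0.1100, 0.7500) = 0.7775
  ¬((¬C ∧ C) ∧ A) ∨ (F ∨ C) = a + b − a·b on (0.9250, 0.7775) = 0.9833
  → value = 0.9833
|0.7500 − 0.9833| = 0.233

0.233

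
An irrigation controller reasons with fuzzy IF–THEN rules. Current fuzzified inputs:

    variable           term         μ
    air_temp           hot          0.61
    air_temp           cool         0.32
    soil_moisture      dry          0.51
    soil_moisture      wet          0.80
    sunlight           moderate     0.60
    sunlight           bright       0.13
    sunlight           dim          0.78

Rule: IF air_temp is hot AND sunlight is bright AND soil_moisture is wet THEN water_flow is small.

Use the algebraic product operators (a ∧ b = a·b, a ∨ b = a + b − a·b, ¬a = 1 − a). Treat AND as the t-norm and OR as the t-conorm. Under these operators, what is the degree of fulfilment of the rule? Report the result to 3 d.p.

firing strength: hot=0.61, bright=0.13, wet=0.80; AND[a·b] → w = 0.0634

0.063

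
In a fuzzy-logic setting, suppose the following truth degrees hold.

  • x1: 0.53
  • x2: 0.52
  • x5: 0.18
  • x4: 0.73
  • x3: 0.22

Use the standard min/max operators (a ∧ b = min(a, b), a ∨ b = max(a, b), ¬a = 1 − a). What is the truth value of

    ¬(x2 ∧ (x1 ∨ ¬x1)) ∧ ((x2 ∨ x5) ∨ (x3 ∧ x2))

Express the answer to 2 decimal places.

¬x1 = 1 − 0.53 = 0.47
x1 ∨ ¬x1 = max(a, b) on (0.53, 0.47) = 0.53
x2 ∧ (x1 ∨ ¬x1) = min(a, b) on (0.52, 0.53) = 0.52
¬(x2 ∧ (x1 ∨ ¬x1)) = 1 − 0.52 = 0.48
x2 ∨ x5 = max(a, b) on (0.52, 0.18) = 0.52
x3 ∧ x2 = min(a, b) on (0.22, 0.52) = 0.22
(x2 ∨ x5) ∨ (x3 ∧ x2) = max(a, b) on (0.52, 0.22) = 0.52
¬(x2 ∧ (x1 ∨ ¬x1)) ∧ ((x2 ∨ x5) ∨ (x3 ∧ x2)) = min(a, b) on (0.48, 0.52) = 0.48

0.48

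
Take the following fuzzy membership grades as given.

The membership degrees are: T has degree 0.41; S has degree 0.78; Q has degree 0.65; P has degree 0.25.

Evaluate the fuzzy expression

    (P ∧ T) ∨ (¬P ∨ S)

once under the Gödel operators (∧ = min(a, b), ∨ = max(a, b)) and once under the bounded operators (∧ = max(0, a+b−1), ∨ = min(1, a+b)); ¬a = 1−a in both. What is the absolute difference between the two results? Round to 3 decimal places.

Under Gödel:
  P ∧ T = min(a, b) on (0.25, 0.41) = 0.25
  ¬P = 1 − 0.25 = 0.75
  ¬P ∨ S = max(a, b) on (0.75, 0.78) = 0.78
  (P ∧ T) ∨ (¬P ∨ S) = max(a, b) on (0.25, 0.78) = 0.78
  → value = 0.7800
Under bounded:
  P ∧ T = max(0, a+b−1) on (0.25, 0.41) = 0.00
  ¬P = 1 − 0.25 = 0.75
  ¬P ∨ S = min(1, a+b) on (0.75, 0.78) = 1.00
  (P ∧ T) ∨ (¬P ∨ S) = min(1, a+b) on (0.00, 1.00) = 1.00
  → value = 1.0000
|0.7800 − 1.0000| = 0.220

0.220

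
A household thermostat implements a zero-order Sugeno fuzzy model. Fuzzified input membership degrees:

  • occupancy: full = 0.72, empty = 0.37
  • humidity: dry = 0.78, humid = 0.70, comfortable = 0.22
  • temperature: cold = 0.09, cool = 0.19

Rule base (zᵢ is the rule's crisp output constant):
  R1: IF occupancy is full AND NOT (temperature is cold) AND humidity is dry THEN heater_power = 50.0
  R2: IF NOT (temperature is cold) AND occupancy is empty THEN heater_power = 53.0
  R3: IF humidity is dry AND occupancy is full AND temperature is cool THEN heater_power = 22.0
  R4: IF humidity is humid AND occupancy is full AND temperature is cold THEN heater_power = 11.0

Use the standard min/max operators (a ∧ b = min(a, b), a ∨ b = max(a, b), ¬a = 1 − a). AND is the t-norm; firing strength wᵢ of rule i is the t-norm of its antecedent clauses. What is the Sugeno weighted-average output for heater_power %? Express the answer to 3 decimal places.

44.365

R1 (z=50.0): full=0.72, ¬cold=1−0.09=0.91, dry=0.78; AND[min(a, b)] → w = 0.72
R2 (z=53.0): ¬cold=1−0.09=0.91, empty=0.37; AND[min(a, b)] → w = 0.37
R3 (z=22.0): dry=0.78, full=0.72, cool=0.19; AND[min(a, b)] → w = 0.19
R4 (z=11.0): humid=0.70, full=0.72, cold=0.09; AND[min(a, b)] → w = 0.09
Weighted average = (0.72·50.0 + 0.37·53.0 + 0.19·22.0 + 0.09·11.0) / (0.72 + 0.37 + 0.19 + 0.09)
  = 60.7800 / 1.3700 = 44.365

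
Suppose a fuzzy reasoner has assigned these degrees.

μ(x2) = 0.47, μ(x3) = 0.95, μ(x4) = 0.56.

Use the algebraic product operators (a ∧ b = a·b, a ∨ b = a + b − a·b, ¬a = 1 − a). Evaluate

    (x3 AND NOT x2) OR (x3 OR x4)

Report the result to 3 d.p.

NOT x2 = 1 − 0.4700 = 0.5300
x3 AND NOT x2 = a·b on (0.9500, 0.5300) = 0.5035
x3 OR x4 = a + b − a·b on (0.9500, 0.5600) = 0.9780
(x3 AND NOT x2) OR (x3 OR x4) = a + b − a·b on (0.5035, 0.9780) = 0.9891

0.989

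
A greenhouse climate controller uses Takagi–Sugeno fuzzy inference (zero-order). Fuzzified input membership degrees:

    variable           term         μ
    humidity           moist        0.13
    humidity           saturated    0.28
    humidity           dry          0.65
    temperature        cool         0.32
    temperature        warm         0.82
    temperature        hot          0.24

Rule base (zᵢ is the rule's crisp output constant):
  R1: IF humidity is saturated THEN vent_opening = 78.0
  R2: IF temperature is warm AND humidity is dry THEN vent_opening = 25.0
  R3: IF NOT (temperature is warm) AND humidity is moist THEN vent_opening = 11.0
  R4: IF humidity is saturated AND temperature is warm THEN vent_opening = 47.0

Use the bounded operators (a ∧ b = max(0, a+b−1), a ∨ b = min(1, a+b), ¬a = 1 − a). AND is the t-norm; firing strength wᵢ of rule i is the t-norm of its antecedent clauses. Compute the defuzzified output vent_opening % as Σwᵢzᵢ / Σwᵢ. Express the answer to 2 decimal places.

R1 (z=78.0): saturated=0.28 → w = 0.28
R2 (z=25.0): warm=0.82, dry=0.65; AND[max(0, a+b−1)] → w = 0.47
R3 (z=11.0): ¬warm=1−0.82=0.18, moist=0.13; AND[max(0, a+b−1)] → w = 0.00
R4 (z=47.0): saturated=0.28, warm=0.82; AND[max(0, a+b−1)] → w = 0.10
Weighted average = (0.28·78.0 + 0.47·25.0 + 0.00·11.0 + 0.10·47.0) / (0.28 + 0.47 + 0.00 + 0.10)
  = 38.2900 / 0.8500 = 45.05

45.05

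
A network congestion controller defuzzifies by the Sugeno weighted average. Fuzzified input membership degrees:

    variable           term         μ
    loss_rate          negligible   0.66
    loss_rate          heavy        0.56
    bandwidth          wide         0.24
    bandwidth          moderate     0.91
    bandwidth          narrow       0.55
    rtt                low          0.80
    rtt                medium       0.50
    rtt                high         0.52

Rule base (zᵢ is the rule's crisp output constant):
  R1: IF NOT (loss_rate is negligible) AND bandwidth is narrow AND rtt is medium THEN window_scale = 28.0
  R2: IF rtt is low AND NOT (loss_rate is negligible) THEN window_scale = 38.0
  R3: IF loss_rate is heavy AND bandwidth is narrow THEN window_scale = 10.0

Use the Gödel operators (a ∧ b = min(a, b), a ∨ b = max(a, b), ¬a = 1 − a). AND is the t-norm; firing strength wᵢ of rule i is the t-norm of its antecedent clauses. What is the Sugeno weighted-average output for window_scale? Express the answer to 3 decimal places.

R1 (z=28.0): ¬negligible=1−0.66=0.34, narrow=0.55, medium=0.50; AND[min(a, b)] → w = 0.34
R2 (z=38.0): low=0.80, ¬negligible=1−0.66=0.34; AND[min(a, b)] → w = 0.34
R3 (z=10.0): heavy=0.56, narrow=0.55; AND[min(a, b)] → w = 0.55
Weighted average = (0.34·28.0 + 0.34·38.0 + 0.55·10.0) / (0.34 + 0.34 + 0.55)
  = 27.9400 / 1.2300 = 22.715

22.715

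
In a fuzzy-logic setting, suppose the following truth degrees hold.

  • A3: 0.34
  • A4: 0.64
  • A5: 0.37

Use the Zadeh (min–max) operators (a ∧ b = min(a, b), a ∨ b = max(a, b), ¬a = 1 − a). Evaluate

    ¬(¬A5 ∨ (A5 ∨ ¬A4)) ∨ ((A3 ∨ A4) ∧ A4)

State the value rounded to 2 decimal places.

0.64

¬A5 = 1 − 0.37 = 0.63
¬A4 = 1 − 0.64 = 0.36
A5 ∨ ¬A4 = max(a, b) on (0.37, 0.36) = 0.37
¬A5 ∨ (A5 ∨ ¬A4) = max(a, b) on (0.63, 0.37) = 0.63
¬(¬A5 ∨ (A5 ∨ ¬A4)) = 1 − 0.63 = 0.37
A3 ∨ A4 = max(a, b) on (0.34, 0.64) = 0.64
(A3 ∨ A4) ∧ A4 = min(a, b) on (0.64, 0.64) = 0.64
¬(¬A5 ∨ (A5 ∨ ¬A4)) ∨ ((A3 ∨ A4) ∧ A4) = max(a, b) on (0.37, 0.64) = 0.64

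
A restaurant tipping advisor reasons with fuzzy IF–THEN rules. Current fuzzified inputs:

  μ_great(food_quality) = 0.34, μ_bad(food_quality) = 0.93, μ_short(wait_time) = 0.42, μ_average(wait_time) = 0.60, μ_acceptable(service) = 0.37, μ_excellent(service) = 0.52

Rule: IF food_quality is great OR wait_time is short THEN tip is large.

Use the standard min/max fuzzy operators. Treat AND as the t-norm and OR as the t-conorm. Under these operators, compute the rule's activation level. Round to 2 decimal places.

0.42

firing strength: great=0.34, short=0.42; OR[max(a, b)] → w = 0.42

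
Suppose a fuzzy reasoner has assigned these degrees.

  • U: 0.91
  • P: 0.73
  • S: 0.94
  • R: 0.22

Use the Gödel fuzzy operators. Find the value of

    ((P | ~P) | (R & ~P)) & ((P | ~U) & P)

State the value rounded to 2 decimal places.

0.73

~P = 1 − 0.73 = 0.27
P | ~P = max(a, b) on (0.73, 0.27) = 0.73
~P = 1 − 0.73 = 0.27
R & ~P = min(a, b) on (0.22, 0.27) = 0.22
(P | ~P) | (R & ~P) = max(a, b) on (0.73, 0.22) = 0.73
~U = 1 − 0.91 = 0.09
P | ~U = max(a, b) on (0.73, 0.09) = 0.73
(P | ~U) & P = min(a, b) on (0.73, 0.73) = 0.73
((P | ~P) | (R & ~P)) & ((P | ~U) & P) = min(a, b) on (0.73, 0.73) = 0.73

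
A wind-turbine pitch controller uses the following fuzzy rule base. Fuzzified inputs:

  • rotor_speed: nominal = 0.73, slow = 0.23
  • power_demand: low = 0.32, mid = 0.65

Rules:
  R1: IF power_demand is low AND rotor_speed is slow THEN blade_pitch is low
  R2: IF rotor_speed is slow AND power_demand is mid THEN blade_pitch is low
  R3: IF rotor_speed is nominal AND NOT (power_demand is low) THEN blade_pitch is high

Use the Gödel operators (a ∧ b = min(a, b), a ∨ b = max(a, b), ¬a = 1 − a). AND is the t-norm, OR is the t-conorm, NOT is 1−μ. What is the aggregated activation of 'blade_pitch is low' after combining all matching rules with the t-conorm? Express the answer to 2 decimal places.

0.23

R1: low=0.32, slow=0.23; AND[min(a, b)] → w = 0.23
R2: slow=0.23, mid=0.65; AND[min(a, b)] → w = 0.23
R3: nominal=0.73, ¬low=1−0.32=0.68; AND[min(a, b)] → w = 0.68
Rules with consequent 'low': {R1, R2} → strengths 0.23, 0.23
Aggregate via t-conorm [max(a, b)]: 0.23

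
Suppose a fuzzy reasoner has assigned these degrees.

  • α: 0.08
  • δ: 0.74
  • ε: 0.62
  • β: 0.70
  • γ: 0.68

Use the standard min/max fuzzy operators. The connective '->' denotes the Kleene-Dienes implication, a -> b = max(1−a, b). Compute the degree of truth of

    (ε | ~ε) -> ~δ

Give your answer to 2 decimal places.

~ε = 1 − 0.62 = 0.38
ε | ~ε = max(a, b) on (0.62, 0.38) = 0.62
~δ = 1 − 0.74 = 0.26
(ε | ~ε) -> ~δ  [Kleene-Dienes: max(1−a, b)] with a=0.62, b=0.26 → 0.38

0.38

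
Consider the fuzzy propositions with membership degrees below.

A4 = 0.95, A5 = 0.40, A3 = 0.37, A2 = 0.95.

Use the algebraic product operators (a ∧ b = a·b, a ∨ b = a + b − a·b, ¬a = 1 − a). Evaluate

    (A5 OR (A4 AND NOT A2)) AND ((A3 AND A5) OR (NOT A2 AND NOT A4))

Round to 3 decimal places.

NOT A2 = 1 − 0.9500 = 0.0500
A4 AND NOT A2 = a·b on (0.9500, 0.0500) = 0.0475
A5 OR (A4 AND NOT A2) = a + b − a·b on (0.4000, 0.0475) = 0.4285
A3 AND A5 = a·b on (0.3700, 0.4000) = 0.1480
NOT A2 = 1 − 0.9500 = 0.0500
NOT A4 = 1 − 0.9500 = 0.0500
NOT A2 AND NOT A4 = a·b on (0.0500, 0.0500) = 0.0025
(A3 AND A5) OR (NOT A2 AND NOT A4) = a + b − a·b on (0.1480, 0.0025) = 0.1501
(A5 OR (A4 AND NOT A2)) AND ((A3 AND A5) OR (NOT A2 AND NOT A4)) = a·b on (0.4285, 0.1501) = 0.0643

0.064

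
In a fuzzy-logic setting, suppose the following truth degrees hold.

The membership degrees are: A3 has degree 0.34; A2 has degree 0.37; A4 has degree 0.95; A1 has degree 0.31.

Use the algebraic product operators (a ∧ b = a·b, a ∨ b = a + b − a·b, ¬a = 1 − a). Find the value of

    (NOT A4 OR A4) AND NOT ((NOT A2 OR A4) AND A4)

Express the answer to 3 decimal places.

0.064

NOT A4 = 1 − 0.9500 = 0.0500
NOT A4 OR A4 = a + b − a·b on (0.0500, 0.9500) = 0.9525
NOT A2 = 1 − 0.3700 = 0.6300
NOT A2 OR A4 = a + b − a·b on (0.6300, 0.9500) = 0.9815
(NOT A2 OR A4) AND A4 = a·b on (0.9815, 0.9500) = 0.9324
NOT ((NOT A2 OR A4) AND A4) = 1 − 0.9324 = 0.0676
(NOT A4 OR A4) AND NOT ((NOT A2 OR A4) AND A4) = a·b on (0.9525, 0.0676) = 0.0644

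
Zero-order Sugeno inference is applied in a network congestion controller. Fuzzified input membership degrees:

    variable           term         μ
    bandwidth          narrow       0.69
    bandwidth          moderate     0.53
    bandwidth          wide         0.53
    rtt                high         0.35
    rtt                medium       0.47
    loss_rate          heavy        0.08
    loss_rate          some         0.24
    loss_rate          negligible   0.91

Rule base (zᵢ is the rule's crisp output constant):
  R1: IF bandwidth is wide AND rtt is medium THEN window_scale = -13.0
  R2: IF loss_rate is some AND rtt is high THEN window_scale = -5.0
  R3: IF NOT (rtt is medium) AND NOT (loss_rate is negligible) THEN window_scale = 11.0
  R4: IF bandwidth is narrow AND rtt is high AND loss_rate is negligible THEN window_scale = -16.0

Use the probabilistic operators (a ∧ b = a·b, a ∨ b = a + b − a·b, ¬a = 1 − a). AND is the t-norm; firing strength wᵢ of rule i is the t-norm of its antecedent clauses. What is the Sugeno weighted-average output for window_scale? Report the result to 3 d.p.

-11.073

R1 (z=-13.0): wide=0.53, medium=0.47; AND[a·b] → w = 0.2491
R2 (z=-5.0): some=0.24, high=0.35; AND[a·b] → w = 0.0840
R3 (z=11.0): ¬medium=1−0.47=0.53, ¬negligible=1−0.91=0.09; AND[a·b] → w = 0.0477
R4 (z=-16.0): narrow=0.69, high=0.35, negligible=0.91; AND[a·b] → w = 0.2198
Weighted average = (0.2491·-13.0 + 0.0840·-5.0 + 0.0477·11.0 + 0.2198·-16.0) / (0.2491 + 0.0840 + 0.0477 + 0.2198)
  = -6.6498 / 0.6006 = -11.073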